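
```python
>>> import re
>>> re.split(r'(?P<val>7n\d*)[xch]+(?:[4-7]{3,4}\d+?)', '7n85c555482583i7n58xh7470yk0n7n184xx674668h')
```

['', '7n85', '2583i', '7n58', 'yk0n', '7n184', '8h']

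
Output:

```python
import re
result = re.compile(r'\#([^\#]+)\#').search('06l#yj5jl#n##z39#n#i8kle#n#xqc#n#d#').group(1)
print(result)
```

yj5jl

Unlike `match`, `search` isn't anchored — it looks for the pattern anywhere in the string.
The match spans [3:10] → '#yj5jl#'.
Captured: group 1 = 'yj5jl'.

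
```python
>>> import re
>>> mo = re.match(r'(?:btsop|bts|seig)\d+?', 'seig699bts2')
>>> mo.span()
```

(0, 5)

`match` is anchored at position 0; if the pattern doesn't fit there, it returns None.
The match spans [0:5] → 'seig6'.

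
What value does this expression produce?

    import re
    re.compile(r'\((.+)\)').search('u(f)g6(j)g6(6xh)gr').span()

The match spans [1:16] → '(f)g6(j)g6(6xh)'.

(1, 16)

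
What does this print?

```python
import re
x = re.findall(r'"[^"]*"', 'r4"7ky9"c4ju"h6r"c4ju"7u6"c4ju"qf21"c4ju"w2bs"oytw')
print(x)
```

['"7ky9"', '"h6r"', '"7u6"', '"qf21"', '"w2bs"']

`findall` yields the raw match text (5 of them) because the pattern has no groups.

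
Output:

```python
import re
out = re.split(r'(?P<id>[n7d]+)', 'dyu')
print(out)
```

['', 'd', 'yu']

This matches one or more of one of [n7d] (captured as 'id').
Matches to split on: at [0:1] → 'd'.
The group in the pattern means `split` returns the separators' captures alongside the pieces.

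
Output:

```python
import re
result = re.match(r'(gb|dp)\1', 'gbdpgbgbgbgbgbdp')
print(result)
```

With `match`, the pattern is implicitly anchored at the beginning.
Here the pattern fails at index 0, so the call returns None.

None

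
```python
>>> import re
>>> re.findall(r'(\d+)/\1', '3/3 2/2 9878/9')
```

['3', '2']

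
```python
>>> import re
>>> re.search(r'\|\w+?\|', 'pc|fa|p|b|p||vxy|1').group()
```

Unlike `match`, `search` isn't anchored — it looks for the pattern anywhere in the string.
The match spans [2:6] → '|fa|'.

'|fa|'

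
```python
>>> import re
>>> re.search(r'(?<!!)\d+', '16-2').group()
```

A negative assertion filters positions out without eating any characters.
`re.search` scans for the first position where the pattern succeeds.
The match spans [0:2] → '16'.

'16'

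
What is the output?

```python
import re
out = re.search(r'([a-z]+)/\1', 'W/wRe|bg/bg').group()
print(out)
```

bg/bg

The backreference `\1` re-matches whatever the first group consumed, character for character.
The match spans [6:11] → 'bg/bg'.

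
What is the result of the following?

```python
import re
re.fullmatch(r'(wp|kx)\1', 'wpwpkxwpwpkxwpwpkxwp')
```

None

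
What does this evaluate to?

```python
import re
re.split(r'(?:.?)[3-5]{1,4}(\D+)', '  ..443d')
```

['  .', 'd', '']

This matches optionally any character (non-capturing group); then 1 to 4 of a character in [3-5]; then one or more of a non-digit (captured).
Matches to split on: at [3:8] → '.443d'.
The group in the pattern means `split` returns the separators' captures alongside the pieces.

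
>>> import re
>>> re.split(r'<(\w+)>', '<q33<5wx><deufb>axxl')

['<q33', '5wx', '', 'deufb', 'axxl']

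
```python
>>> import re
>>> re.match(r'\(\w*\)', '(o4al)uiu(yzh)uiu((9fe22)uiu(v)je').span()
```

(0, 6)

`re.match` won't scan ahead — the pattern has to work from the very first character.
The match spans [0:6] → '(o4al)'.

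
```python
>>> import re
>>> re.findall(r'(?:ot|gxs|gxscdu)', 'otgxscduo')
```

['ot', 'gxs']

Alternation tries branches left to right and keeps the first one that lets the overall match succeed at that position.
`findall` yields the raw match text (2 of them) because the pattern has no groups.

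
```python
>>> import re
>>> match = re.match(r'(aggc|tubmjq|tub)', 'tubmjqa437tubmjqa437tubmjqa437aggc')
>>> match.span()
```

(0, 6)

Alternation tries branches left to right and keeps the first one that lets the overall match succeed at that position.
With `match`, the pattern is implicitly anchored at the beginning.
The match spans [0:6] → 'tubmjq'.
Captured: group 1 = 'tubmjq'.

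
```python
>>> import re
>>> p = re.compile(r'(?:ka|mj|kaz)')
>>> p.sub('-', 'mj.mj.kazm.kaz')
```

'-.-.-zm.-z'

Alternation tries branches left to right and keeps the first one that lets the overall match succeed at that position.
`sub` substitutes '-' at each match site.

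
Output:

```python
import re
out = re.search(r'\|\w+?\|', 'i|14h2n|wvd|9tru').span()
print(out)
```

(1, 8)

`re.search` tries every starting position until one works.
The match spans [1:8] → '|14h2n|'.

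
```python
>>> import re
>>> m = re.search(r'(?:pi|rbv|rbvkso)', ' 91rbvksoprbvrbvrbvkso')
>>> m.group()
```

'rbv'

Branches in `(...|...)` are attempted left-to-right; the first branch that allows the whole pattern to succeed is taken.
`re.search` tries every starting position until one works.
The match spans [3:6] → 'rbv'.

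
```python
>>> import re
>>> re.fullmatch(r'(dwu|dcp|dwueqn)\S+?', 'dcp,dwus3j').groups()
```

`re.fullmatch` requires the pattern to consume the entire string.
The match spans [0:10] → 'dcp,dwus3j'.
Captured: group 1 = 'dcp'.

('dcp',)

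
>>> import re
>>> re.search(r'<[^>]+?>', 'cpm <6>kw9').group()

The match spans [4:7] → '<6>'.

'<6>'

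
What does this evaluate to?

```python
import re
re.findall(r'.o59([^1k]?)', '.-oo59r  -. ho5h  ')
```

['r']

With a single group, `findall` returns only what that group captured — 1 item.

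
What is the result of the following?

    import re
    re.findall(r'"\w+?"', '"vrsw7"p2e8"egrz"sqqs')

No capturing groups, so `findall` returns the 2 full match strings.

['"vrsw7"', '"egrz"']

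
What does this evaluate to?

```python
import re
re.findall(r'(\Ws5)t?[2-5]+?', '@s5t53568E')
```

This matches a non-word character, then the literal 's5' (captured); then optionally a literal 't'; then one or more of a character in [2-5] (lazy).
Scanning left to right: at [0:5] match '@s5t5', group 1 = '@s5'.
With a single group, `findall` returns only what that group captured — 1 item.

['@s5']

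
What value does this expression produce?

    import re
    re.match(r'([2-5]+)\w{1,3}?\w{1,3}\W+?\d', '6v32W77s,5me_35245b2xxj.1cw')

None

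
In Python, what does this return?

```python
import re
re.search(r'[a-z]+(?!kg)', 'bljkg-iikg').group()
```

'bljkg'

`(?!…)`/`(?<!…)` only lets a position through if the neighbouring text does NOT match; no characters are consumed.
Unlike `match`, `search` isn't anchored — it looks for the pattern anywhere in the string.
The match spans [0:5] → 'bljkg'.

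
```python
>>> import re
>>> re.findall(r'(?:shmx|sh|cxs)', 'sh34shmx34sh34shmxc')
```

['sh', 'shmx', 'sh', 'shmx']

Alternation isn't longest-match — the leftmost alternative that fits at this position is chosen.
No capturing groups, so `findall` returns the 4 full match strings.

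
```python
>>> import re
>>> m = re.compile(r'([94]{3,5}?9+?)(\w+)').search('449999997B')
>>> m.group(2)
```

'99997B'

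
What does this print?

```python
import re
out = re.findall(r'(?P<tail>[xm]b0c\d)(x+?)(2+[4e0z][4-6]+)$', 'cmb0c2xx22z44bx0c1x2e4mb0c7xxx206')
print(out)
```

[('mb0c7', 'xxx', '206')]

Pattern: one of [xm], then the literal 'b0c', then a digit (captured as 'tail'); then one or more of a literal 'x' (lazy) (captured); then one or more of a literal '2', then one of [4e0z], then one or more of a character in [4-6] (captured); then anchored at the end.
3 groups means the one result is a tuple of 3 captured strings — 1 here.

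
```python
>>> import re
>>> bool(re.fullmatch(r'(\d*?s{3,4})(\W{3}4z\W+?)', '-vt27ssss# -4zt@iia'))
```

False

The pattern matches zero or more of a digit (lazy), then 3 to 4 of the literal 's' (captured); then exactly 3 of a non-word character, then the literal '4z', then one or more of a non-word character (lazy) (captured).
For `fullmatch`, every character of the input must be accounted for by the pattern.
Here the pattern can't cover the whole string, so the call returns None, and `bool(None)` is False.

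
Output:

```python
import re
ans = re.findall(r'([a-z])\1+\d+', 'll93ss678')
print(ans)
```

['l', 's']

The backreference `\1` re-matches whatever the first group consumed, character for character.
Scanning left to right: at [0:4] match 'll93', group 1 = 'l'; at [4:9] match 'ss678', group 1 = 's'.
One capturing group, so `findall` returns just the captured substring from each match — 2 in all.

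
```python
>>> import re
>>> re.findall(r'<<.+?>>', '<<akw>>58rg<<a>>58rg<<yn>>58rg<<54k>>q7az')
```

Since nothing is captured, `findall` lists the 4 matched substrings directly.

['<<akw>>', '<<a>>', '<<yn>>', '<<54k>>']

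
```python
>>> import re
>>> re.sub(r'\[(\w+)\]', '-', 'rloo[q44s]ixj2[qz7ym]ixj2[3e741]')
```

Matches: at [4:10] → '[q44s]'; at [14:21] → '[qz7ym]'; at [25:32] → '[3e741]'.
Each match is replaced by '-'.

'rloo-ixj2-ixj2-'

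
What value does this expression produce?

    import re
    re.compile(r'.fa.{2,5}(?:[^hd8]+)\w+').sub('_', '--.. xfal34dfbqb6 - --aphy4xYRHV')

Pattern: any character, then the literal 'fa', then 2 to 5 of any character; then one or more of any character except [hd8] (non-capturing group); then one or more of a word character.
Matches: at [5:32] → 'xfal34dfbqb6 - --aphy4xYRHV'.
Every occurrence is swapped for '_'.

'--.. _'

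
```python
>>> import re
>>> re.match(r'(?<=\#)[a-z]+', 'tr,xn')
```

The `(?=…)`/`(?<=…)` assertion just peeks at neighbouring text; it doesn't advance the match position.
`match` is anchored at position 0; if the pattern doesn't fit there, it returns None.
Here the string doesn't start with a match, so the call returns None.

None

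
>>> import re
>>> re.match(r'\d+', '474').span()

`match` is anchored at position 0; if the pattern doesn't fit there, it returns None.
The match spans [0:3] → '474'.

(0, 3)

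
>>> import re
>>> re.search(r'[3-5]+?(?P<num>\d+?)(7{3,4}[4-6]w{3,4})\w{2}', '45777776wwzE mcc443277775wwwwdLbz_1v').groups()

('432', '77775wwww')

The match spans [16:31] → '443277775wwwwdL'.
Captured: group 1 = '432', group 2 = '77775wwww'.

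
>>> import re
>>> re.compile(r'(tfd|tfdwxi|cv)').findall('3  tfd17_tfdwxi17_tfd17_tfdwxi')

Alternation tries branches left to right and keeps the first one that lets the overall match succeed at that position.
Matches: at [3:6] match 'tfd', group 1 = 'tfd'; at [9:12] match 'tfd', group 1 = 'tfd'; at [18:21] match 'tfd', group 1 = 'tfd'; at [24:27] match 'tfd', group 1 = 'tfd'.
One capturing group, so `findall` returns just the captured substring from each match — 4 in all.

['tfd', 'tfd', 'tfd', 'tfd']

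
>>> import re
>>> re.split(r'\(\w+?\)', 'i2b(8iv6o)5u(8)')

['i2b', '5u', '']

Splitting on the pattern gives 3 pieces.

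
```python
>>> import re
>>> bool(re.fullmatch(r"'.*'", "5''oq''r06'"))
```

For `fullmatch`, every character of the input must be accounted for by the pattern.
Here the string isn't matched end-to-end, so the call returns None, and `bool(None)` is False.

False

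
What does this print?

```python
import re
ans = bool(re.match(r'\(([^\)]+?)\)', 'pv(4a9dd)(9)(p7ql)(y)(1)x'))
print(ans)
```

`re.match` won't scan ahead — the pattern has to work from the very first character.
Here the string doesn't start with a match, so the call returns None, and `bool(None)` is False.

False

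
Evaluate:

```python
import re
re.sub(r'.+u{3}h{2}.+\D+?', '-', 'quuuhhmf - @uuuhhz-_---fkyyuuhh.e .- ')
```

The pattern matches one or more of any character, then exactly 3 of a literal 'u', then exactly 2 of a literal 'h'; then one or more of any character, then one or more of a non-digit (lazy).
Matches: at [0:37] → 'quuuhhmf - @uuuhhz-_---fkyyuuhh.e .- '.
`sub` substitutes '-' at each match site.

'-'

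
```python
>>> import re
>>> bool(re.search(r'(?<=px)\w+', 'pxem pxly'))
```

True

The lookaround is zero-width — it requires the adjacent text to match without consuming it, so the asserted text isn't part of the match.
`search` walks the string left to right and returns the first match it finds.
The match spans [2:4] → 'em'.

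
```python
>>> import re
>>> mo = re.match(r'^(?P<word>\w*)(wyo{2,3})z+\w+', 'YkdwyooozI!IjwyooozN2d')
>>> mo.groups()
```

The pattern matches anchored at the start of the string; then zero or more of a word character (captured as 'word'); then the literal 'wy', then 2 to 3 of the literal 'o' (captured); then one or more of the literal 'z', then one or more of a word character.
With `match`, the pattern is implicitly anchored at the beginning.
The match spans [0:10] → 'YkdwyooozI'.
Captured: group 1 = 'Ykd', group 2 = 'wyooo'.

('Ykd', 'wyooo')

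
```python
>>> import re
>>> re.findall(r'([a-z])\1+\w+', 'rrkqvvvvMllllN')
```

['r']

`\1` has to match the exact text group 1 already captured.
Matches: at [0:14] match 'rrkqvvvvMllllN', group 1 = 'r'.
Because there's exactly one group, `findall` drops the full match and keeps group 1 from the one hit.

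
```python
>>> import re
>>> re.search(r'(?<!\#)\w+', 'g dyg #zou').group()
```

'g'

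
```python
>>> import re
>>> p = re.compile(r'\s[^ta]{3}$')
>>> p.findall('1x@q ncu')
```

[' ncu']

This matches whitespace; then exactly 3 of any character except [ta]; then anchored at the end.
Walking the string: at [4:8] → ' ncu'.
No capturing groups, so `findall` returns the 1 full match string.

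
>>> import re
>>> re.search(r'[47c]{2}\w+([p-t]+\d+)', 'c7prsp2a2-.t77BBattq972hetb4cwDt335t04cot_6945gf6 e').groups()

('p2',)

This matches exactly 2 of one of [47c], then one or more of a word character; then one or more of a character in [p-t], then one or more of a digit (captured).
`re.search` scans for the first position where the pattern succeeds.
The match spans [0:7] → 'c7prsp2'.
Captured: group 1 = 'p2'.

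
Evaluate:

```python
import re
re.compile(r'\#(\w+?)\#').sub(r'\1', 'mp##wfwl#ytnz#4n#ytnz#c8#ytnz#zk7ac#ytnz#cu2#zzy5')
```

'mp#wfwlytnz4nytnzc8ytnzzk7acytnzcu2zzy5'

Each match is replaced using the text its own group 1 captured.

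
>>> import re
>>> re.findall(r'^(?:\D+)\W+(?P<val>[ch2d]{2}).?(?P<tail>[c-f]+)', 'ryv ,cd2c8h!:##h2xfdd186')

Pattern: anchored at the start of the string; then one or more of a non-digit (non-capturing group); then one or more of a non-word character; then exactly 2 of one of [ch2d] (captured as 'val'); then optionally any character; then one or more of a character in [c-f] (captured as 'tail').
2 groups means the one result is a tuple of 2 captured strings — 1 here.

[('cd', 'c')]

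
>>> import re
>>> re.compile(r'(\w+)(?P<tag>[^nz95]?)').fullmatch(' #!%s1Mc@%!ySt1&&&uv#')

None

This matches one or more of a word character (captured); then optionally any character except [nz95] (captured as 'tag').
`fullmatch` succeeds only if the pattern covers the string from start to end.
Here the string isn't matched end-to-end, so the call returns None.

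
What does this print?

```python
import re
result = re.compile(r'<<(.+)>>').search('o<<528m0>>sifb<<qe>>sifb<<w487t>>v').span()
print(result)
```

The match spans [1:33] → '<<528m0>>sifb<<qe>>sifb<<w487t>>'.

(1, 33)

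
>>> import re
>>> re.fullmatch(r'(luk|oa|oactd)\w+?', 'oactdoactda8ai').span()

(0, 14)

`fullmatch` succeeds only if the pattern covers the string from start to end.
The match spans [0:14] → 'oactdoactda8ai'.
Captured: group 1 = 'oa'.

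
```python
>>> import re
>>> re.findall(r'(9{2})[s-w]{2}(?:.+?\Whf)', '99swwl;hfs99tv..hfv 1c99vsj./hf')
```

Pattern: exactly 2 of a literal '9' (captured); then exactly 2 of a character in [s-w]; then one or more of any character (lazy), then a non-word character, then the literal 'hf' (non-capturing group).
Lazy quantifiers expand one character at a time until the remainder of the pattern can match.
Walking the string: at [0:9] match '99swwl;hf', group 1 = '99'; at [10:18] match '99tv..hf', group 1 = '99'; at [22:31] match '99vsj./hf', group 1 = '99'.
With a single group, `findall` returns only what that group captured — 3 items.

['99', '99', '99']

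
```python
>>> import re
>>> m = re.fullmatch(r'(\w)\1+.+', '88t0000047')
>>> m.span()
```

The backreference `\1` re-matches whatever the first group consumed, character for character.
`re.fullmatch` is like wrapping the pattern in `^…$` (in single-line mode).
The match spans [0:10] → '88t0000047'.
Captured: group 1 = '8'.

(0, 10)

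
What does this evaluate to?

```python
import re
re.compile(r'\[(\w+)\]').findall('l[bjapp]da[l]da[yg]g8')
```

['bjapp', 'l', 'yg']

Matches: at [1:8] match '[bjapp]', group 1 = 'bjapp'; at [10:13] match '[l]', group 1 = 'l'; at [15:19] match '[yg]', group 1 = 'yg'.
`findall` collects group 1 from each match (3 total).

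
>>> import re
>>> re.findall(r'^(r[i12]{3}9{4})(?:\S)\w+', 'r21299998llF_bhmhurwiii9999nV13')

The pattern matches anchored at the start of the string; then the literal 'r', then exactly 3 of one of [i12], then exactly 4 of the literal '9' (captured); then a non-whitespace character (non-capturing group); then one or more of a word character.
Scanning left to right: at [0:31] match 'r21299998llF_bhmhurwiii9999nV13', group 1 = 'r2129999'.
`findall` collects group 1 from the one match (1 total).

['r2129999']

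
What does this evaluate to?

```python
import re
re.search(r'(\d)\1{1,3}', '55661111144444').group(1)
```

'5'

`\1` has to match the exact text group 1 already captured.
`re.search` tries every starting position until one works.
The match spans [0:2] → '55'.
Captured: group 1 = '5'.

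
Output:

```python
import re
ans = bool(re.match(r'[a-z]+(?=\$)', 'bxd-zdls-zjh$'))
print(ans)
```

False

Because the assertion is zero-width, the text it checks is not consumed and won't appear in the result.
`re.match` only tries the pattern at the start of the string.
Here the string doesn't start with a match, so the call returns None, and `bool(None)` is False.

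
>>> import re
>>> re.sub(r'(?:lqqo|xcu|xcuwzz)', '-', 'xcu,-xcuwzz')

'-,--wzz'

The regex engine tests alternatives in the order written; an earlier branch that matches wins even if a later one would match more.
Matches: at [0:3] → 'xcu'; at [5:8] → 'xcu'.
`sub` substitutes '-' at each match site.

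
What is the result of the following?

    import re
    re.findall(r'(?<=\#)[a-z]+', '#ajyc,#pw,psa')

Because the assertion is zero-width, the text it checks is not consumed and won't appear in the result.
Scanning left to right: at [1:5] → 'ajyc'; at [7:9] → 'pw'.
`findall` yields the raw match text (2 of them) because the pattern has no groups.

['ajyc', 'pw']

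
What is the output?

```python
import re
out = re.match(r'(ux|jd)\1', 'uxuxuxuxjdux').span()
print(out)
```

(0, 4)

The backreference `\1` re-matches whatever the first group consumed, character for character.
`re.match` only tries the pattern at the start of the string.
The match spans [0:4] → 'uxux'.
Captured: group 1 = 'ux'.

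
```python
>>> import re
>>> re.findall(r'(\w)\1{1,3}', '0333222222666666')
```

['3', '2', '2', '6', '6']

`\1` has to match the exact text group 1 already captured.
`findall` collects group 1 from each match (5 total).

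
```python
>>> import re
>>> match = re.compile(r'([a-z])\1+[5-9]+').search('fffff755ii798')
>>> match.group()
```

The backreference `\1` re-matches whatever the first group consumed, character for character.
`search` walks the string left to right and returns the first match it finds.
The match spans [0:8] → 'fffff755'.
Captured: group 1 = 'f'.

'fffff755'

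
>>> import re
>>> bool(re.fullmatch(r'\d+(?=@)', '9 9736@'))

False

For `fullmatch`, every character of the input must be accounted for by the pattern.
Here the pattern can't cover the whole string, so the call returns None, and `bool(None)` is False.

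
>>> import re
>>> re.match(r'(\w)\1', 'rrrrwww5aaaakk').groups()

('r',)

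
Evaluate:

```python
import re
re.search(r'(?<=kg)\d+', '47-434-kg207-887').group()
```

Lookahead/lookbehind check context without consuming it, so the matched span excludes the asserted characters.
The match spans [9:12] → '207'.

'207'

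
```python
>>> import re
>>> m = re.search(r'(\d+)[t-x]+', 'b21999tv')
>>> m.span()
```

Pattern: one or more of a digit (captured); then one or more of a character in [t-x].
The match spans [1:8] → '21999tv'.

(1, 8)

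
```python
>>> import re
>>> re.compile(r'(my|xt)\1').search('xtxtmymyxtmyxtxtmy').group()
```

'xtxt'

`\1` has to match the exact text group 1 already captured.
`re.search` tries every starting position until one works.
The match spans [0:4] → 'xtxt'.
Captured: group 1 = 'xt'.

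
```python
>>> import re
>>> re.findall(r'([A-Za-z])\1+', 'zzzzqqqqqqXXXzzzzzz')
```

['z', 'q', 'X', 'z']

`\1` is not a pattern — it's the concrete string captured by group 1, re-applied verbatim.
Scanning left to right: at [0:4] match 'zzzz', group 1 = 'z'; at [4:10] match 'qqqqqq', group 1 = 'q'; at [10:13] match 'XXX', group 1 = 'X'; at [13:19] match 'zzzzzz', group 1 = 'z'.
With a single group, `findall` returns only what that group captured — 4 items.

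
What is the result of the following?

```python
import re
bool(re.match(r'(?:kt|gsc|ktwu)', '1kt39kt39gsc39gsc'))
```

False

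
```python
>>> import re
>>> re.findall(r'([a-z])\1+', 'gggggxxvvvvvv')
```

['g', 'x', 'v']

`\1` is not a pattern — it's the concrete string captured by group 1, re-applied verbatim.
Walking the string: at [0:5] match 'ggggg', group 1 = 'g'; at [5:7] match 'xx', group 1 = 'x'; at [7:13] match 'vvvvvv', group 1 = 'v'.
`findall` collects group 1 from each match (3 total).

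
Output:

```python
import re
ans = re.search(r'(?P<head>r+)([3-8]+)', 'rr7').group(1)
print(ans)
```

rr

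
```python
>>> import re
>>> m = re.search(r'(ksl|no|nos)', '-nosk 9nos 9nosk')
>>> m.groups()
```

The match spans [1:3] → 'no'.
Captured: group 1 = 'no'.

('no',)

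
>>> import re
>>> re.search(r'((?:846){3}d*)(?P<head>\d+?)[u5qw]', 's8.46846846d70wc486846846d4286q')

None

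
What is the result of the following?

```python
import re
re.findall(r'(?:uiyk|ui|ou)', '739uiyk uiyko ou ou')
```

Alternation isn't longest-match — the leftmost alternative that fits at this position is chosen.
Scanning left to right: at [3:7] → 'uiyk'; at [8:12] → 'uiyk'; at [14:16] → 'ou'; at [17:19] → 'ou'.
With no groups in the pattern, `findall` gives back each whole match — 4 here.

['uiyk', 'uiyk', 'ou', 'ou']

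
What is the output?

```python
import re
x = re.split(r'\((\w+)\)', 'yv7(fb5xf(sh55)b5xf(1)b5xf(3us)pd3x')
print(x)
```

Matches to split on: at [9:15] → '(sh55)'; at [19:22] → '(1)'; at [26:31] → '(3us)'.
`re.split` interleaves the captured-group text with the surrounding fragments.

['yv7(fb5xf', 'sh55', 'b5xf', '1', 'b5xf', '3us', 'pd3x']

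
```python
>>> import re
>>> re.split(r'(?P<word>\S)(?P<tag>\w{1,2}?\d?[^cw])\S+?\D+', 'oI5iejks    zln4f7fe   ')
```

This matches a non-whitespace character (captured as 'word'); then 1 to 2 of a word character (lazy), then optionally a digit, then any character except [cw] (captured as 'tag'); then one or more of a non-whitespace character (lazy), then one or more of a non-digit.
Because the pattern has a capturing group, `split` also inserts each captured text between the pieces.

['', 'o', 'I5i', '', '4', 'f7f', '']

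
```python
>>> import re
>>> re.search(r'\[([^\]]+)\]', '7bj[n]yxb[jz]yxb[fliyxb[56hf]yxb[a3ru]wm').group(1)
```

'n'

Unlike `match`, `search` isn't anchored — it looks for the pattern anywhere in the string.
The match spans [3:6] → '[n]'.
Captured: group 1 = 'n'.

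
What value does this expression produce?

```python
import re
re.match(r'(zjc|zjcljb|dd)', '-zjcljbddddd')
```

None

`re.match` only tries the pattern at the start of the string.
Here the pattern fails at index 0, so the call returns None.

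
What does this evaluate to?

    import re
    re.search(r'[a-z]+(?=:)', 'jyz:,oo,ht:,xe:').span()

The lookaround is zero-width — it requires the adjacent text to match without consuming it, so the asserted text isn't part of the match.
Unlike `match`, `search` isn't anchored — it looks for the pattern anywhere in the string.
The match spans [0:3] → 'jyz'.

(0, 3)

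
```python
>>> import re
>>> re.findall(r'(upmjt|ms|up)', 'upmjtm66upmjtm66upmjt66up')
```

The regex engine tests alternatives in the order written; an earlier branch that matches wins even if a later one would match more.
Walking the string: at [0:5] match 'upmjt', group 1 = 'upmjt'; at [8:13] match 'upmjt', group 1 = 'upmjt'; at [16:21] match 'upmjt', group 1 = 'upmjt'; at [23:25] match 'up', group 1 = 'up'.
One capturing group, so `findall` returns just the captured substring from each match — 4 in all.

['upmjt', 'upmjt', 'upmjt', 'up']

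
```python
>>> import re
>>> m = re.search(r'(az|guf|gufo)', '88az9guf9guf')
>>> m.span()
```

The match spans [2:4] → 'az'.

(2, 4)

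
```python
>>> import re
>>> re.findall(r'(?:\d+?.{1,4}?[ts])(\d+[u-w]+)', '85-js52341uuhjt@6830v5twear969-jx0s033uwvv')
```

One capturing group, so `findall` returns just the captured substring from each match — 2 in all.

['52341uu', '033uwvv']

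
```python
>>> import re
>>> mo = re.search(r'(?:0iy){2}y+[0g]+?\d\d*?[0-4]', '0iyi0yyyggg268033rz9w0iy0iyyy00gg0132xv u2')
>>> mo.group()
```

'0iy0iyyy00gg01'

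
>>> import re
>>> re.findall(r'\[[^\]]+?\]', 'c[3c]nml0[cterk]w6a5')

['[3c]', '[cterk]']

Since nothing is captured, `findall` lists the 2 matched substrings directly.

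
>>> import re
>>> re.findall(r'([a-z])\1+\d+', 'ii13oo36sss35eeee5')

`\1` is not a pattern — it's the concrete string captured by group 1, re-applied verbatim.
Walking the string: at [0:4] match 'ii13', group 1 = 'i'; at [4:8] match 'oo36', group 1 = 'o'; at [8:13] match 'sss35', group 1 = 's'; at [13:18] match 'eeee5', group 1 = 'e'.
With a single group, `findall` returns only what that group captured — 4 items.

['i', 'o', 's', 'e']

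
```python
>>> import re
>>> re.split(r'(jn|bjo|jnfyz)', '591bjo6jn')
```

['591', 'bjo', '6', 'jn', '']

Matches to split on: at [3:6] → 'bjo'; at [7:9] → 'jn'.
The group in the pattern means `split` returns the separators' captures alongside the pieces.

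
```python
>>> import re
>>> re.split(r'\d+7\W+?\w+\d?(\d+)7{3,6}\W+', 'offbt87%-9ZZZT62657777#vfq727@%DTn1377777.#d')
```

['offbt', '7', 'vfq', '7', 'd']

Pattern: one or more of a digit; then the literal '7', then one or more of a non-word character (lazy); then one or more of a word character, then optionally a digit; then one or more of a digit (captured); then 3 to 6 of the literal '7', then one or more of a non-word character.
The group in the pattern means `split` returns the separators' captures alongside the pieces.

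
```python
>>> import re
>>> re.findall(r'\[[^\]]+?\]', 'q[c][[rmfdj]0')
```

With no groups in the pattern, `findall` gives back each whole match — 2 here.

['[c]', '[[rmfdj]']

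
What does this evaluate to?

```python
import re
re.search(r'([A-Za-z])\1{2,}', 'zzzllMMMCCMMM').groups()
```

The backreference `\1` re-matches whatever the first group consumed, character for character.
`search` walks the string left to right and returns the first match it finds.
The match spans [0:3] → 'zzz'.
Captured: group 1 = 'z'.

('z',)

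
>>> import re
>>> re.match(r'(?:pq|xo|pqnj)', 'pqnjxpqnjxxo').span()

Branches in `(...|...)` are attempted left-to-right; the first branch that allows the whole pattern to succeed is taken.
`re.match` only tries the pattern at the start of the string.
The match spans [0:2] → 'pq'.

(0, 2)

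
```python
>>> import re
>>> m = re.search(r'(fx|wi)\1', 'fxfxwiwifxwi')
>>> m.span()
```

The backreference `\1` re-matches whatever the first group consumed, character for character.
`re.search` tries every starting position until one works.
The match spans [0:4] → 'fxfx'.
Captured: group 1 = 'fx'.

(0, 4)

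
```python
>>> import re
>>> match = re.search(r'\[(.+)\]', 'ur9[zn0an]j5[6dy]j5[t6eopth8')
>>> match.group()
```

The match spans [3:17] → '[zn0an]j5[6dy]'.

'[zn0an]j5[6dy]'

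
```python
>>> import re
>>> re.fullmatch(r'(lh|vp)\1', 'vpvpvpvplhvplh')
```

`\1` is not a pattern — it's the concrete string captured by group 1, re-applied verbatim.
`fullmatch` succeeds only if the pattern covers the string from start to end.
Here the pattern can't cover the whole string, so the call returns None.

None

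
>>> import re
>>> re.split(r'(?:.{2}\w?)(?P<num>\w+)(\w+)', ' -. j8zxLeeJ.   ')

[' -', '8zxLee', 'J', '.   ']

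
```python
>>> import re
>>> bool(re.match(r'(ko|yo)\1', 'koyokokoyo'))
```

False

`match` is anchored at position 0; if the pattern doesn't fit there, it returns None.
Here the string doesn't start with a match, so the call returns None, and `bool(None)` is False.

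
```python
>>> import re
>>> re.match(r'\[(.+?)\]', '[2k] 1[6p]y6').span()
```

(0, 4)

`match` is anchored at position 0; if the pattern doesn't fit there, it returns None.
The match spans [0:4] → '[2k]'.
Captured: group 1 = '2k'.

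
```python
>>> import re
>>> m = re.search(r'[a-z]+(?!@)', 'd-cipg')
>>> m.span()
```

(0, 1)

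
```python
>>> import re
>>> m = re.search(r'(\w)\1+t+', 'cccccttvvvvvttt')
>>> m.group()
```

The backreference `\1` re-matches whatever the first group consumed, character for character.
Unlike `match`, `search` isn't anchored — it looks for the pattern anywhere in the string.
The match spans [0:7] → 'ccccctt'.
Captured: group 1 = 'c'.

'ccccctt'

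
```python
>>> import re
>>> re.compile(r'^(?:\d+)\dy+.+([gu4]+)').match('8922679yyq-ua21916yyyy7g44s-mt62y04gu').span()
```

`re.match` won't scan ahead — the pattern has to work from the very first character.
The match spans [0:37] → '8922679yyq-ua21916yyyy7g44s-mt62y04gu'.

(0, 37)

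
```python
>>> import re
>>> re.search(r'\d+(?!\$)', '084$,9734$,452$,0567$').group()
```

'08'

Because the assertion is negative and zero-width, positions next to the forbidden text are skipped.
Unlike `match`, `search` isn't anchored — it looks for the pattern anywhere in the string.
The match spans [0:2] → '08'.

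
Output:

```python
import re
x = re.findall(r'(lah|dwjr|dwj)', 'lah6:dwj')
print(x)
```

['lah', 'dwj']

Because there's exactly one group, `findall` drops the full match and keeps group 1 from each hit.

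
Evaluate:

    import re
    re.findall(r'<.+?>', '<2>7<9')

No capturing groups, so `findall` returns the 1 full match string.

['<2>']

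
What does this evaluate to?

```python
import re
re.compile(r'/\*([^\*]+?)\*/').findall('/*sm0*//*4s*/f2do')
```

['sm0', '4s']

Matches: at [0:7] match '/*sm0*/', group 1 = 'sm0'; at [7:13] match '/*4s*/', group 1 = '4s'.
Because there's exactly one group, `findall` drops the full match and keeps group 1 from each hit.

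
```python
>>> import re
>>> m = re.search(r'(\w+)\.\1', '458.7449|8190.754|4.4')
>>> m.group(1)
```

The match spans [18:21] → '4.4'.
Captured: group 1 = '4'.

'4'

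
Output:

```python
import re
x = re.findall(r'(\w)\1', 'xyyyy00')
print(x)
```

A backreference is literal: `\1` must see the identical characters the first group matched.
Walking the string: at [1:3] match 'yy', group 1 = 'y'; at [3:5] match 'yy', group 1 = 'y'; at [5:7] match '00', group 1 = '0'.
`findall` collects group 1 from each match (3 total).

['y', 'y', '0']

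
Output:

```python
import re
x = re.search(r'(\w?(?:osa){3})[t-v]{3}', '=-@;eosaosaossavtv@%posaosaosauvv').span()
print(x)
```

(20, 33)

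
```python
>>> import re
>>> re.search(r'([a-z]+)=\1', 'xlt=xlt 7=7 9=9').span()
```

`\1` has to match the exact text group 1 already captured.
The match spans [0:7] → 'xlt=xlt'.

(0, 7)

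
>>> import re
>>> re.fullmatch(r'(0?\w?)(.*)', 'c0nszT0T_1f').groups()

('c', '0nszT0T_1f')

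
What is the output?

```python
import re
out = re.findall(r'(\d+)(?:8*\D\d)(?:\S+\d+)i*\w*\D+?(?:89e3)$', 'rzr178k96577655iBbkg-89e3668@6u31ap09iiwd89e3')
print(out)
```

['178']

Pattern: one or more of a digit (captured); then zero or more of a literal '8', then a non-digit, then a digit (non-capturing group); then one or more of a non-whitespace character, then one or more of a digit (non-capturing group); then zero or more of a literal 'i', then zero or more of a word character, then one or more of a non-digit (lazy); then the literal '89', then the literal 'e3' (non-capturing group); then anchored at the end.
Matches: at [3:45] match '178k96577655iBbkg-89e3668@6u31ap09iiwd89e3', group 1 = '178'.
With a single group, `findall` returns only what that group captured — 1 item.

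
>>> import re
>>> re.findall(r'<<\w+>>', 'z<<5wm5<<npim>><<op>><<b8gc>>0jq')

['<<npim>>', '<<op>>', '<<b8gc>>']

With no groups in the pattern, `findall` gives back each whole match — 3 here.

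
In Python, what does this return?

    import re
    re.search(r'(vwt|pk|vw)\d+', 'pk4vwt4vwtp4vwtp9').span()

(0, 3)

The match spans [0:3] → 'pk4'.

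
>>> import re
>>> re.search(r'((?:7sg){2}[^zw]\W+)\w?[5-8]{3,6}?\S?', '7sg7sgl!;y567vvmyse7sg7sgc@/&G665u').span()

The pattern matches the literal '7sg' repeated 2 times, then any character except [zw], then one or more of a non-word character (captured); then optionally a word character, then 3 to 6 of a character in [5-8] (lazy); then optionally a non-whitespace character.
`re.search` tries every starting position until one works.
The match spans [0:14] → '7sg7sgl!;y567v'.
Captured: group 1 = '7sg7sgl!;'.

(0, 14)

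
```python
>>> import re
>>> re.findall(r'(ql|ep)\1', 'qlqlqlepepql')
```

['ql', 'ep']

A backreference is literal: `\1` must see the identical characters the first group matched.
Walking the string: at [0:4] match 'qlql', group 1 = 'ql'; at [6:10] match 'epep', group 1 = 'ep'.
`findall` collects group 1 from each match (2 total).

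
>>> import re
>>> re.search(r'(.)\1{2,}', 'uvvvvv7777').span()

(1, 6)

`\1` has to match the exact text group 1 already captured.
The match spans [1:6] → 'vvvvv'.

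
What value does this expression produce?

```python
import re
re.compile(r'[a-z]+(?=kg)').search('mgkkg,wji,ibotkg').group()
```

'mgk'

Lookahead/lookbehind check context without consuming it, so the matched span excludes the asserted characters.
The match spans [0:3] → 'mgk'.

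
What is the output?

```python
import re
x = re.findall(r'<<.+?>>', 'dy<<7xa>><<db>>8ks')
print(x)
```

['<<7xa>>', '<<db>>']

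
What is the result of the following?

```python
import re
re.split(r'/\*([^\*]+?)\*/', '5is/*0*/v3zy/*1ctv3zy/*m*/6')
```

['5is', '0', 'v3zy/*1ctv3zy', 'm', '6']

Matches to split on: at [3:8] → '/*0*/'; at [21:26] → '/*m*/'.
Because the pattern has a capturing group, `split` also inserts each captured text between the pieces.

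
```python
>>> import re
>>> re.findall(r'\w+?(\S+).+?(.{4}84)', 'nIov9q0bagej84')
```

[('Iov9q0', 'agej84')]

Pattern: one or more of a word character (lazy); then one or more of a non-whitespace character (captured); then one or more of any character (lazy); then exactly 4 of any character, then the literal '84' (captured).
Walking the string: at [0:14] match 'nIov9q0bagej84', groups = ('Iov9q0', 'agej84').
With 2 capturing groups, `findall` returns a 2-tuple per match.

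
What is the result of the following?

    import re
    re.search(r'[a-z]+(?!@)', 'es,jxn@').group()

Because the assertion is negative and zero-width, positions next to the forbidden text are skipped.
The match spans [0:2] → 'es'.

'es'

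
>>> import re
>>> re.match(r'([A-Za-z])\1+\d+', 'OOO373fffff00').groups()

('O',)

The match spans [0:6] → 'OOO373'.
Captured: group 1 = 'O'.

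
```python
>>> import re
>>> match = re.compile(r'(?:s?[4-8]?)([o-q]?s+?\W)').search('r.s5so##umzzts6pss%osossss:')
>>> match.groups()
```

The match spans [13:19] → 's6pss%'.
Captured: group 1 = 'pss%'.

('pss%',)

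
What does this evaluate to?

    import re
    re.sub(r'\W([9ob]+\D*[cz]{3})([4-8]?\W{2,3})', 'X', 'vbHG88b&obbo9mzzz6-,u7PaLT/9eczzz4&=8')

'vbHG88bXu7PaLTX8'

Pattern: a non-word character; then one or more of one of [9ob], then zero or more of a non-digit, then exactly 3 of one of [cz] (captured); then optionally a character in [4-8], then 2 to 3 of a non-word character (captured).
Matches: at [7:20] → '&obbo9mzzz6-,'; at [26:36] → '/9eczzz4&='.
Every occurrence is swapped for 'X'.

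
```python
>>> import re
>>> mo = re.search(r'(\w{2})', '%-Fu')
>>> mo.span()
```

(2, 4)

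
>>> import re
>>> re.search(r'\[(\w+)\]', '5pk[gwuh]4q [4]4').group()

`re.search` scans for the first position where the pattern succeeds.
The match spans [3:9] → '[gwuh]'.
Captured: group 1 = 'gwuh'.

'[gwuh]'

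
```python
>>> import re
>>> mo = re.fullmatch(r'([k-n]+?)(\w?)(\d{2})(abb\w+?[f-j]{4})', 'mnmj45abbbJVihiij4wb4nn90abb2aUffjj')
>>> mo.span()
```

(0, 35)

The pattern matches one or more of a character in [k-n] (lazy) (captured); then optionally a word character (captured); then exactly 2 of a digit (captured); then the literal 'abb', then one or more of a word character (lazy), then exactly 4 of a character in [f-j] (captured).
`fullmatch` succeeds only if the pattern covers the string from start to end.
The match spans [0:35] → 'mnmj45abbbJVihiij4wb4nn90abb2aUffjj'.
Captured: group 1 = 'mnm', group 2 = 'j', group 3 = '45', group 4 = 'abbbJVihiij4wb4nn90abb2aUffjj'.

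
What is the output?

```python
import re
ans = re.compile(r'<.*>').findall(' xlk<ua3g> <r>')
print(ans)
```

Matches: at [4:14] → '<ua3g> <r>'.
No capturing groups, so `findall` returns the 1 full match string.

['<ua3g> <r>']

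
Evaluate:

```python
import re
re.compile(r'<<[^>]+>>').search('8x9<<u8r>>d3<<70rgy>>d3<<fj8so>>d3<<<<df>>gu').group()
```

'<<u8r>>'

`re.search` scans for the first position where the pattern succeeds.
The match spans [3:10] → '<<u8r>>'.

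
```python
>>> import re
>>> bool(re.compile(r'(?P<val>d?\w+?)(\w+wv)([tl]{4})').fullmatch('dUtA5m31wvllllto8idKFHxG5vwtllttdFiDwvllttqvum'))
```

False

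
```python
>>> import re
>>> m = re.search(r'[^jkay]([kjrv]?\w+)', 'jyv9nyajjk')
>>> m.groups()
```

This matches any character except [jkay]; then optionally one of [kjrv], then one or more of a word character (captured).
Unlike `match`, `search` isn't anchored — it looks for the pattern anywhere in the string.
The match spans [2:10] → 'v9nyajjk'.
Captured: group 1 = '9nyajjk'.

('9nyajjk',)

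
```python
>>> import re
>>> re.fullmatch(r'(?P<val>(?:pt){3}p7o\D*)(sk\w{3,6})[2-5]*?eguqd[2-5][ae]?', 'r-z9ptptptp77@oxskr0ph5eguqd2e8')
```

`re.fullmatch` is like wrapping the pattern in `^…$` (in single-line mode).
Here the string isn't matched end-to-end, so the call returns None.

None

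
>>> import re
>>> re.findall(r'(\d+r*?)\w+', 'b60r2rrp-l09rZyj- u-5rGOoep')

['60', '09', '5']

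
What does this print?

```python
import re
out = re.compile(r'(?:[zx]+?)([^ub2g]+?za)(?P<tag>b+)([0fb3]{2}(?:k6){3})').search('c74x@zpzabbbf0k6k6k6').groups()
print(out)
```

('@zpza', 'bbb', 'f0k6k6k6')

The pattern matches one or more of one of [zx] (lazy) (non-capturing group); then one or more of any character except [ub2g] (lazy), then the literal 'za' (captured); then one or more of a literal 'b' (captured as 'tag'); then exactly 2 of one of [0fb3], then the literal 'k6' repeated 3 times (captured).
`re.search` scans for the first position where the pattern succeeds.
The match spans [3:20] → 'x@zpzabbbf0k6k6k6'.
Captured: group 1 = '@zpza', group 2 = 'bbb', group 3 = 'f0k6k6k6'.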